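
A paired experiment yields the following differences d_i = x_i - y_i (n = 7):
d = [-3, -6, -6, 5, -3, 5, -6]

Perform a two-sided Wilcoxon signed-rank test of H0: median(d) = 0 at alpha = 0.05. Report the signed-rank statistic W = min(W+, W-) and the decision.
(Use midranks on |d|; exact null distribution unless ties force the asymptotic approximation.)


Step 1: Drop any zero differences (none here) and take |d_i|.
|d| = [3, 6, 6, 5, 3, 5, 6]
Step 2: Midrank |d_i| (ties get averaged ranks).
ranks: |3|->1.5, |6|->6, |6|->6, |5|->3.5, |3|->1.5, |5|->3.5, |6|->6
Step 3: Attach original signs; sum ranks with positive sign and with negative sign.
W+ = 3.5 + 3.5 = 7
W- = 1.5 + 6 + 6 + 1.5 + 6 = 21
(Check: W+ + W- = 28 should equal n(n+1)/2 = 28.)
Step 4: Test statistic W = min(W+, W-) = 7.
Step 5: Ties in |d|, so use the tie-corrected normal approximation.
        E[W] = n(n+1)/4 = 7*8/4 = 14.
        Tie groups: |d|=3 (t=2), |d|=5 (t=2), |d|=6 (t=3); sum(t^3 - t) = 36.
        Var[W] = n(n+1)(2n+1)/24 - sum(t^3-t)/48 = 840/24 - 36/48 = 34.25.
        z = (W - E[W]) / sqrt(Var[W]) = (7 - 14) / 5.8523 = -1.1961.
        Two-sided p = 2*Phi(z) = 0.231657.
Step 6: alpha = 0.05. fail to reject H0.

W+ = 7, W- = 21, W = min = 7, p = 0.231657, fail to reject H0.


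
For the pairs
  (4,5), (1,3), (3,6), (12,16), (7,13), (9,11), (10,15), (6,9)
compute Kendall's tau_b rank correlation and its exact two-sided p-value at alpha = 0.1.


Step 1: Enumerate the 28 unordered pairs (i,j) with i<j and classify each by sign(x_j-x_i) * sign(y_j-y_i).
  (1,2):dx=-3,dy=-2->C; (1,3):dx=-1,dy=+1->D; (1,4):dx=+8,dy=+11->C; (1,5):dx=+3,dy=+8->C
  (1,6):dx=+5,dy=+6->C; (1,7):dx=+6,dy=+10->C; (1,8):dx=+2,dy=+4->C; (2,3):dx=+2,dy=+3->C
  (2,4):dx=+11,dy=+13->C; (2,5):dx=+6,dy=+10->C; (2,6):dx=+8,dy=+8->C; (2,7):dx=+9,dy=+12->C
  (2,8):dx=+5,dy=+6->C; (3,4):dx=+9,dy=+10->C; (3,5):dx=+4,dy=+7->C; (3,6):dx=+6,dy=+5->C
  (3,7):dx=+7,dy=+9->C; (3,8):dx=+3,dy=+3->C; (4,5):dx=-5,dy=-3->C; (4,6):dx=-3,dy=-5->C
  (4,7):dx=-2,dy=-1->C; (4,8):dx=-6,dy=-7->C; (5,6):dx=+2,dy=-2->D; (5,7):dx=+3,dy=+2->C
  (5,8):dx=-1,dy=-4->C; (6,7):dx=+1,dy=+4->C; (6,8):dx=-3,dy=-2->C; (7,8):dx=-4,dy=-6->C
Step 2: C = 26, D = 2, total pairs = 28.
Step 3: tau = (C - D)/(n(n-1)/2) = (26 - 2)/28 = 0.857143.
Step 4: Exact two-sided p-value (enumerate n! = 40320 permutations of y under H0): p = 0.001736.
Step 5: alpha = 0.1. reject H0.

tau_b = 0.8571 (C=26, D=2), p = 0.001736, reject H0.


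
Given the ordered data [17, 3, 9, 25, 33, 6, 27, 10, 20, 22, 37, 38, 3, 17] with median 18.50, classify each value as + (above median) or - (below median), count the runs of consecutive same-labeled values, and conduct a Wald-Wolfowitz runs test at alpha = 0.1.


Step 1: Compute median = 18.50; label A = above, B = below.
Labels in order: BBBAABABAAAABB  (n_A = 7, n_B = 7)
Step 2: Count runs R = 7.
Step 3: Under H0 (random ordering), E[R] = 2*n_A*n_B/(n_A+n_B) + 1 = 2*7*7/14 + 1 = 8.0000.
        Var[R] = 2*n_A*n_B*(2*n_A*n_B - n_A - n_B) / ((n_A+n_B)^2 * (n_A+n_B-1)) = 8232/2548 = 3.2308.
        SD[R] = 1.7974.
Step 4: Continuity-corrected z = (R + 0.5 - E[R]) / SD[R] = (7 + 0.5 - 8.0000) / 1.7974 = -0.2782.
Step 5: Two-sided p-value via normal approximation = 2*(1 - Phi(|z|)) = 0.780879.
Step 6: alpha = 0.1. fail to reject H0.

R = 7, z = -0.2782, p = 0.780879, fail to reject H0.


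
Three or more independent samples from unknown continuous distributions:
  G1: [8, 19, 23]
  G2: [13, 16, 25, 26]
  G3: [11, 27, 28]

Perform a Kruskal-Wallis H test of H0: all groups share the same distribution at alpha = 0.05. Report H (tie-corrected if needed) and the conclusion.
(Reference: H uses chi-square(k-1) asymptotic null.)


Step 1: Combine all N = 10 observations and assign midranks.
sorted (value, group, rank): (8,G1,1), (11,G3,2), (13,G2,3), (16,G2,4), (19,G1,5), (23,G1,6), (25,G2,7), (26,G2,8), (27,G3,9), (28,G3,10)
Step 2: Sum ranks within each group.
R_1 = 12 (n_1 = 3)
R_2 = 22 (n_2 = 4)
R_3 = 21 (n_3 = 3)
Step 3: H = 12/(N(N+1)) * sum(R_i^2/n_i) - 3(N+1)
     = 12/(10*11) * (12^2/3 + 22^2/4 + 21^2/3) - 3*11
     = 0.109091 * 316 - 33
     = 1.472727.
Step 4: No ties, so H is used without correction.
Step 5: Under H0, H ~ chi^2(2); p-value = 0.478852.
Step 6: alpha = 0.05. fail to reject H0.

H = 1.4727, df = 2, p = 0.478852, fail to reject H0.


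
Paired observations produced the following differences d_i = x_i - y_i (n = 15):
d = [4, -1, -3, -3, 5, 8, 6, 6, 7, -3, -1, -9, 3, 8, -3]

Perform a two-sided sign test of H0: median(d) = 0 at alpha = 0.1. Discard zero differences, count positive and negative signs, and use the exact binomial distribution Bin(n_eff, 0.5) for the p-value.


Step 1: Discard zero differences. Original n = 15; n_eff = number of nonzero differences = 15.
Nonzero differences (with sign): +4, -1, -3, -3, +5, +8, +6, +6, +7, -3, -1, -9, +3, +8, -3
Step 2: Count signs: positive = 8, negative = 7.
Step 3: Under H0: P(positive) = 0.5, so the number of positives S ~ Bin(15, 0.5).
Step 4: Two-sided exact p-value = sum of Bin(15,0.5) probabilities at or below the observed probability = 1.000000.
Step 5: alpha = 0.1. fail to reject H0.

n_eff = 15, pos = 8, neg = 7, p = 1.000000, fail to reject H0.


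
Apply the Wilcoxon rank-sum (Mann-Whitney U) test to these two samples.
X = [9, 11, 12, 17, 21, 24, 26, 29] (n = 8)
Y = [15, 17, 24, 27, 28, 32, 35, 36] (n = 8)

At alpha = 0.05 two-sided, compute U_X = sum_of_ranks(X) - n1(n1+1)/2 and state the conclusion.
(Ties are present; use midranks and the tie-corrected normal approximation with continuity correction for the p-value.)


Step 1: Combine and sort all 16 observations; assign midranks.
sorted (value, group): (9,X), (11,X), (12,X), (15,Y), (17,X), (17,Y), (21,X), (24,X), (24,Y), (26,X), (27,Y), (28,Y), (29,X), (32,Y), (35,Y), (36,Y)
ranks: 9->1, 11->2, 12->3, 15->4, 17->5.5, 17->5.5, 21->7, 24->8.5, 24->8.5, 26->10, 27->11, 28->12, 29->13, 32->14, 35->15, 36->16
Step 2: Rank sum for X: R1 = 1 + 2 + 3 + 5.5 + 7 + 8.5 + 10 + 13 = 50.
Step 3: U_X = R1 - n1(n1+1)/2 = 50 - 8*9/2 = 50 - 36 = 14.
       U_Y = n1*n2 - U_X = 64 - 14 = 50.
Step 4: Ties are present, so use the tie-corrected normal approximation (with continuity correction) for the p-value.
Step 5: p-value = 0.065684; compare to alpha = 0.05. fail to reject H0.

U_X = 14, p = 0.065684, fail to reject H0 at alpha = 0.05.


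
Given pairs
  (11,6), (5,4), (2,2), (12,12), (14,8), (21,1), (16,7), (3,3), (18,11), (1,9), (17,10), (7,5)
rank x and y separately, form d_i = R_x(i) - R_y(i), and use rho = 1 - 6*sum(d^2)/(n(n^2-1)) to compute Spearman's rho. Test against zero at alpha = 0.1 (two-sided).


Step 1: Rank x and y separately (midranks; no ties here).
rank(x): 11->6, 5->4, 2->2, 12->7, 14->8, 21->12, 16->9, 3->3, 18->11, 1->1, 17->10, 7->5
rank(y): 6->6, 4->4, 2->2, 12->12, 8->8, 1->1, 7->7, 3->3, 11->11, 9->9, 10->10, 5->5
Step 2: d_i = R_x(i) - R_y(i); compute d_i^2.
  (6-6)^2=0, (4-4)^2=0, (2-2)^2=0, (7-12)^2=25, (8-8)^2=0, (12-1)^2=121, (9-7)^2=4, (3-3)^2=0, (11-11)^2=0, (1-9)^2=64, (10-10)^2=0, (5-5)^2=0
sum(d^2) = 214.
Step 3: rho = 1 - 6*214 / (12*(12^2 - 1)) = 1 - 1284/1716 = 0.251748.
Step 4: Under H0, t = rho * sqrt((n-2)/(1-rho^2)) = 0.8226 ~ t(10).
Step 5: Two-sided p-value from the t-distribution with 10 df = 0.429919.
Step 6: alpha = 0.1. fail to reject H0.

rho = 0.2517, p = 0.429919, fail to reject H0 at alpha = 0.1.


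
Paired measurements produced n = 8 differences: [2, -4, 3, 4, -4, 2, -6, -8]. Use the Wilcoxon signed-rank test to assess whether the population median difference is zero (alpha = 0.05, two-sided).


Step 1: Drop any zero differences (none here) and take |d_i|.
|d| = [2, 4, 3, 4, 4, 2, 6, 8]
Step 2: Midrank |d_i| (ties get averaged ranks).
ranks: |2|->1.5, |4|->5, |3|->3, |4|->5, |4|->5, |2|->1.5, |6|->7, |8|->8
Step 3: Attach original signs; sum ranks with positive sign and with negative sign.
W+ = 1.5 + 3 + 5 + 1.5 = 11
W- = 5 + 5 + 7 + 8 = 25
(Check: W+ + W- = 36 should equal n(n+1)/2 = 36.)
Step 4: Test statistic W = min(W+, W-) = 11.
Step 5: Ties in |d|, so use the tie-corrected normal approximation.
        E[W] = n(n+1)/4 = 8*9/4 = 18.
        Tie groups: |d|=2 (t=2), |d|=4 (t=3); sum(t^3 - t) = 30.
        Var[W] = n(n+1)(2n+1)/24 - sum(t^3-t)/48 = 1224/24 - 30/48 = 50.375.
        z = (W - E[W]) / sqrt(Var[W]) = (11 - 18) / 7.0975 = -0.9863.
        Two-sided p = 2*Phi(z) = 0.324007.
Step 6: alpha = 0.05. fail to reject H0.

W+ = 11, W- = 25, W = min = 11, p = 0.324007, fail to reject H0.


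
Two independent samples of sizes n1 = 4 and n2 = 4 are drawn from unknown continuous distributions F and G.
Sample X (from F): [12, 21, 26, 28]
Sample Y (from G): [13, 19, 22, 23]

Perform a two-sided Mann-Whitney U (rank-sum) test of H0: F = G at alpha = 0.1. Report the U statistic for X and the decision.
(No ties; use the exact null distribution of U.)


Step 1: Combine and sort all 8 observations; assign midranks.
sorted (value, group): (12,X), (13,Y), (19,Y), (21,X), (22,Y), (23,Y), (26,X), (28,X)
ranks: 12->1, 13->2, 19->3, 21->4, 22->5, 23->6, 26->7, 28->8
Step 2: Rank sum for X: R1 = 1 + 4 + 7 + 8 = 20.
Step 3: U_X = R1 - n1(n1+1)/2 = 20 - 4*5/2 = 20 - 10 = 10.
       U_Y = n1*n2 - U_X = 16 - 10 = 6.
Step 4: No ties, so the exact null distribution of U (based on enumerating the C(8,4) = 70 equally likely rank assignments) gives the two-sided p-value.
Step 5: p-value = 0.685714; compare to alpha = 0.1. fail to reject H0.

U_X = 10, p = 0.685714, fail to reject H0 at alpha = 0.1.


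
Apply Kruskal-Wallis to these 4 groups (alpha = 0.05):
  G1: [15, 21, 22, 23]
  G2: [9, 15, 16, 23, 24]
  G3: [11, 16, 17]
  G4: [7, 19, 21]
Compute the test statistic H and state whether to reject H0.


Step 1: Combine all N = 15 observations and assign midranks.
sorted (value, group, rank): (7,G4,1), (9,G2,2), (11,G3,3), (15,G1,4.5), (15,G2,4.5), (16,G2,6.5), (16,G3,6.5), (17,G3,8), (19,G4,9), (21,G1,10.5), (21,G4,10.5), (22,G1,12), (23,G1,13.5), (23,G2,13.5), (24,G2,15)
Step 2: Sum ranks within each group.
R_1 = 40.5 (n_1 = 4)
R_2 = 41.5 (n_2 = 5)
R_3 = 17.5 (n_3 = 3)
R_4 = 20.5 (n_4 = 3)
Step 3: H = 12/(N(N+1)) * sum(R_i^2/n_i) - 3(N+1)
     = 12/(15*16) * (40.5^2/4 + 41.5^2/5 + 17.5^2/3 + 20.5^2/3) - 3*16
     = 0.050000 * 996.679 - 48
     = 1.833958.
Step 4: Ties present; correction factor C = 1 - 24/(15^3 - 15) = 0.992857. Corrected H = 1.833958 / 0.992857 = 1.847152.
Step 5: Under H0, H ~ chi^2(3); p-value = 0.604728.
Step 6: alpha = 0.05. fail to reject H0.

H = 1.8472, df = 3, p = 0.604728, fail to reject H0.


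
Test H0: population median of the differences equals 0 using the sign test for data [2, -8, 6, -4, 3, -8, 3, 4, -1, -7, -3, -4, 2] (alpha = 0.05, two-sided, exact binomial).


Step 1: Discard zero differences. Original n = 13; n_eff = number of nonzero differences = 13.
Nonzero differences (with sign): +2, -8, +6, -4, +3, -8, +3, +4, -1, -7, -3, -4, +2
Step 2: Count signs: positive = 6, negative = 7.
Step 3: Under H0: P(positive) = 0.5, so the number of positives S ~ Bin(13, 0.5).
Step 4: Two-sided exact p-value = sum of Bin(13,0.5) probabilities at or below the observed probability = 1.000000.
Step 5: alpha = 0.05. fail to reject H0.

n_eff = 13, pos = 6, neg = 7, p = 1.000000, fail to reject H0.


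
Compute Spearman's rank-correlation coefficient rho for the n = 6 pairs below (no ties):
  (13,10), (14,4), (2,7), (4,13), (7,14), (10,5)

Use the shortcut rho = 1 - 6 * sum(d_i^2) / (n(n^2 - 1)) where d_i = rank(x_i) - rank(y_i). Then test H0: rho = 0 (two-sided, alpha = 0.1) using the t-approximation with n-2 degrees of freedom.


Step 1: Rank x and y separately (midranks; no ties here).
rank(x): 13->5, 14->6, 2->1, 4->2, 7->3, 10->4
rank(y): 10->4, 4->1, 7->3, 13->5, 14->6, 5->2
Step 2: d_i = R_x(i) - R_y(i); compute d_i^2.
  (5-4)^2=1, (6-1)^2=25, (1-3)^2=4, (2-5)^2=9, (3-6)^2=9, (4-2)^2=4
sum(d^2) = 52.
Step 3: rho = 1 - 6*52 / (6*(6^2 - 1)) = 1 - 312/210 = -0.485714.
Step 4: Under H0, t = rho * sqrt((n-2)/(1-rho^2)) = -1.1113 ~ t(4).
Step 5: Two-sided p-value from the t-distribution with 4 df = 0.328723.
Step 6: alpha = 0.1. fail to reject H0.

rho = -0.4857, p = 0.328723, fail to reject H0 at alpha = 0.1.


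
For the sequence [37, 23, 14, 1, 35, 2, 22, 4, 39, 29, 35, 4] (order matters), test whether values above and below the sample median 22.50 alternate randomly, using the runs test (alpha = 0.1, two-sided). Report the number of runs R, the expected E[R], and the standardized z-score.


Step 1: Compute median = 22.50; label A = above, B = below.
Labels in order: AABBABBBAAAB  (n_A = 6, n_B = 6)
Step 2: Count runs R = 6.
Step 3: Under H0 (random ordering), E[R] = 2*n_A*n_B/(n_A+n_B) + 1 = 2*6*6/12 + 1 = 7.0000.
        Var[R] = 2*n_A*n_B*(2*n_A*n_B - n_A - n_B) / ((n_A+n_B)^2 * (n_A+n_B-1)) = 4320/1584 = 2.7273.
        SD[R] = 1.6514.
Step 4: Continuity-corrected z = (R + 0.5 - E[R]) / SD[R] = (6 + 0.5 - 7.0000) / 1.6514 = -0.3028.
Step 5: Two-sided p-value via normal approximation = 2*(1 - Phi(|z|)) = 0.762069.
Step 6: alpha = 0.1. fail to reject H0.

R = 6, z = -0.3028, p = 0.762069, fail to reject H0.


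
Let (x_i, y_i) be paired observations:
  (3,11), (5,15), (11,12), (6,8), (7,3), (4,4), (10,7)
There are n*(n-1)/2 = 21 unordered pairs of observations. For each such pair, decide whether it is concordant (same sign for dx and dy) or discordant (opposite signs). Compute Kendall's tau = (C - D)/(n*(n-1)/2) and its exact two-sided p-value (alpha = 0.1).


Step 1: Enumerate the 21 unordered pairs (i,j) with i<j and classify each by sign(x_j-x_i) * sign(y_j-y_i).
  (1,2):dx=+2,dy=+4->C; (1,3):dx=+8,dy=+1->C; (1,4):dx=+3,dy=-3->D; (1,5):dx=+4,dy=-8->D
  (1,6):dx=+1,dy=-7->D; (1,7):dx=+7,dy=-4->D; (2,3):dx=+6,dy=-3->D; (2,4):dx=+1,dy=-7->D
  (2,5):dx=+2,dy=-12->D; (2,6):dx=-1,dy=-11->C; (2,7):dx=+5,dy=-8->D; (3,4):dx=-5,dy=-4->C
  (3,5):dx=-4,dy=-9->C; (3,6):dx=-7,dy=-8->C; (3,7):dx=-1,dy=-5->C; (4,5):dx=+1,dy=-5->D
  (4,6):dx=-2,dy=-4->C; (4,7):dx=+4,dy=-1->D; (5,6):dx=-3,dy=+1->D; (5,7):dx=+3,dy=+4->C
  (6,7):dx=+6,dy=+3->C
Step 2: C = 10, D = 11, total pairs = 21.
Step 3: tau = (C - D)/(n(n-1)/2) = (10 - 11)/21 = -0.047619.
Step 4: Exact two-sided p-value (enumerate n! = 5040 permutations of y under H0): p = 1.000000.
Step 5: alpha = 0.1. fail to reject H0.

tau_b = -0.0476 (C=10, D=11), p = 1.000000, fail to reject H0.


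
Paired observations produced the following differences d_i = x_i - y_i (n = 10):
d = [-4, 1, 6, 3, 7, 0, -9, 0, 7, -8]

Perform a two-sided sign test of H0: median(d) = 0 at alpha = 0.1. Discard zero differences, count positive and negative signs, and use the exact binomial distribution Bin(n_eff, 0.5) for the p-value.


Step 1: Discard zero differences. Original n = 10; n_eff = number of nonzero differences = 8.
Nonzero differences (with sign): -4, +1, +6, +3, +7, -9, +7, -8
Step 2: Count signs: positive = 5, negative = 3.
Step 3: Under H0: P(positive) = 0.5, so the number of positives S ~ Bin(8, 0.5).
Step 4: Two-sided exact p-value = sum of Bin(8,0.5) probabilities at or below the observed probability = 0.726562.
Step 5: alpha = 0.1. fail to reject H0.

n_eff = 8, pos = 5, neg = 3, p = 0.726562, fail to reject H0.


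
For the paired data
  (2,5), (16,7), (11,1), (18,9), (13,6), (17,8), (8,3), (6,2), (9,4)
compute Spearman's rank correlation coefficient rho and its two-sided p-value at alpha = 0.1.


Step 1: Rank x and y separately (midranks; no ties here).
rank(x): 2->1, 16->7, 11->5, 18->9, 13->6, 17->8, 8->3, 6->2, 9->4
rank(y): 5->5, 7->7, 1->1, 9->9, 6->6, 8->8, 3->3, 2->2, 4->4
Step 2: d_i = R_x(i) - R_y(i); compute d_i^2.
  (1-5)^2=16, (7-7)^2=0, (5-1)^2=16, (9-9)^2=0, (6-6)^2=0, (8-8)^2=0, (3-3)^2=0, (2-2)^2=0, (4-4)^2=0
sum(d^2) = 32.
Step 3: rho = 1 - 6*32 / (9*(9^2 - 1)) = 1 - 192/720 = 0.733333.
Step 4: Under H0, t = rho * sqrt((n-2)/(1-rho^2)) = 2.8538 ~ t(7).
Step 5: Two-sided p-value from the t-distribution with 7 df = 0.024554.
Step 6: alpha = 0.1. reject H0.

rho = 0.7333, p = 0.024554, reject H0 at alpha = 0.1.


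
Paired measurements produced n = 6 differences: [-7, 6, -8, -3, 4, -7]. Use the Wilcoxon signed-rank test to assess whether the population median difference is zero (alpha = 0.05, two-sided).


Step 1: Drop any zero differences (none here) and take |d_i|.
|d| = [7, 6, 8, 3, 4, 7]
Step 2: Midrank |d_i| (ties get averaged ranks).
ranks: |7|->4.5, |6|->3, |8|->6, |3|->1, |4|->2, |7|->4.5
Step 3: Attach original signs; sum ranks with positive sign and with negative sign.
W+ = 3 + 2 = 5
W- = 4.5 + 6 + 1 + 4.5 = 16
(Check: W+ + W- = 21 should equal n(n+1)/2 = 21.)
Step 4: Test statistic W = min(W+, W-) = 5.
Step 5: Ties in |d|, so use the tie-corrected normal approximation.
        E[W] = n(n+1)/4 = 6*7/4 = 10.5.
        Tie groups: |d|=7 (t=2); sum(t^3 - t) = 6.
        Var[W] = n(n+1)(2n+1)/24 - sum(t^3-t)/48 = 546/24 - 6/48 = 22.625.
        z = (W - E[W]) / sqrt(Var[W]) = (5 - 10.5) / 4.7566 = -1.1563.
        Two-sided p = 2*Phi(z) = 0.247561.
Step 6: alpha = 0.05. fail to reject H0.

W+ = 5, W- = 16, W = min = 5, p = 0.247561, fail to reject H0.


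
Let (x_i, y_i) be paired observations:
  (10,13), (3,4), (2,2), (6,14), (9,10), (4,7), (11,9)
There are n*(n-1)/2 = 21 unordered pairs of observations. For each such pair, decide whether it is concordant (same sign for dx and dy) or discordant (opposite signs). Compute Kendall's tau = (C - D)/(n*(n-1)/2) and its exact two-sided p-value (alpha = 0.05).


Step 1: Enumerate the 21 unordered pairs (i,j) with i<j and classify each by sign(x_j-x_i) * sign(y_j-y_i).
  (1,2):dx=-7,dy=-9->C; (1,3):dx=-8,dy=-11->C; (1,4):dx=-4,dy=+1->D; (1,5):dx=-1,dy=-3->C
  (1,6):dx=-6,dy=-6->C; (1,7):dx=+1,dy=-4->D; (2,3):dx=-1,dy=-2->C; (2,4):dx=+3,dy=+10->C
  (2,5):dx=+6,dy=+6->C; (2,6):dx=+1,dy=+3->C; (2,7):dx=+8,dy=+5->C; (3,4):dx=+4,dy=+12->C
  (3,5):dx=+7,dy=+8->C; (3,6):dx=+2,dy=+5->C; (3,7):dx=+9,dy=+7->C; (4,5):dx=+3,dy=-4->D
  (4,6):dx=-2,dy=-7->C; (4,7):dx=+5,dy=-5->D; (5,6):dx=-5,dy=-3->C; (5,7):dx=+2,dy=-1->D
  (6,7):dx=+7,dy=+2->C
Step 2: C = 16, D = 5, total pairs = 21.
Step 3: tau = (C - D)/(n(n-1)/2) = (16 - 5)/21 = 0.523810.
Step 4: Exact two-sided p-value (enumerate n! = 5040 permutations of y under H0): p = 0.136111.
Step 5: alpha = 0.05. fail to reject H0.

tau_b = 0.5238 (C=16, D=5), p = 0.136111, fail to reject H0.


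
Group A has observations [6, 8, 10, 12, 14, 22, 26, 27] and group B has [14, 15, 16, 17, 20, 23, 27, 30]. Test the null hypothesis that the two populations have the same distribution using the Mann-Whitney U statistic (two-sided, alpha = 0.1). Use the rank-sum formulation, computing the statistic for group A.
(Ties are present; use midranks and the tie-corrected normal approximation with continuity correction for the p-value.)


Step 1: Combine and sort all 16 observations; assign midranks.
sorted (value, group): (6,X), (8,X), (10,X), (12,X), (14,X), (14,Y), (15,Y), (16,Y), (17,Y), (20,Y), (22,X), (23,Y), (26,X), (27,X), (27,Y), (30,Y)
ranks: 6->1, 8->2, 10->3, 12->4, 14->5.5, 14->5.5, 15->7, 16->8, 17->9, 20->10, 22->11, 23->12, 26->13, 27->14.5, 27->14.5, 30->16
Step 2: Rank sum for X: R1 = 1 + 2 + 3 + 4 + 5.5 + 11 + 13 + 14.5 = 54.
Step 3: U_X = R1 - n1(n1+1)/2 = 54 - 8*9/2 = 54 - 36 = 18.
       U_Y = n1*n2 - U_X = 64 - 18 = 46.
Step 4: Ties are present, so use the tie-corrected normal approximation (with continuity correction) for the p-value.
Step 5: p-value = 0.155645; compare to alpha = 0.1. fail to reject H0.

U_X = 18, p = 0.155645, fail to reject H0 at alpha = 0.1.


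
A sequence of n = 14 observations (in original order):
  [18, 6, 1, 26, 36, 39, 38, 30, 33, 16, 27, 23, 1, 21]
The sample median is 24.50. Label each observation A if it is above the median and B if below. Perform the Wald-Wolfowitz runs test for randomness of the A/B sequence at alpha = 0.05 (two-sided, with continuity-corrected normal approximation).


Step 1: Compute median = 24.50; label A = above, B = below.
Labels in order: BBBAAAAAABABBB  (n_A = 7, n_B = 7)
Step 2: Count runs R = 5.
Step 3: Under H0 (random ordering), E[R] = 2*n_A*n_B/(n_A+n_B) + 1 = 2*7*7/14 + 1 = 8.0000.
        Var[R] = 2*n_A*n_B*(2*n_A*n_B - n_A - n_B) / ((n_A+n_B)^2 * (n_A+n_B-1)) = 8232/2548 = 3.2308.
        SD[R] = 1.7974.
Step 4: Continuity-corrected z = (R + 0.5 - E[R]) / SD[R] = (5 + 0.5 - 8.0000) / 1.7974 = -1.3909.
Step 5: Two-sided p-value via normal approximation = 2*(1 - Phi(|z|)) = 0.164264.
Step 6: alpha = 0.05. fail to reject H0.

R = 5, z = -1.3909, p = 0.164264, fail to reject H0.


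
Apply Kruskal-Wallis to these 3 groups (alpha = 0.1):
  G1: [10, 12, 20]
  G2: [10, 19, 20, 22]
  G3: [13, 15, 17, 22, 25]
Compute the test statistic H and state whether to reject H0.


Step 1: Combine all N = 12 observations and assign midranks.
sorted (value, group, rank): (10,G1,1.5), (10,G2,1.5), (12,G1,3), (13,G3,4), (15,G3,5), (17,G3,6), (19,G2,7), (20,G1,8.5), (20,G2,8.5), (22,G2,10.5), (22,G3,10.5), (25,G3,12)
Step 2: Sum ranks within each group.
R_1 = 13 (n_1 = 3)
R_2 = 27.5 (n_2 = 4)
R_3 = 37.5 (n_3 = 5)
Step 3: H = 12/(N(N+1)) * sum(R_i^2/n_i) - 3(N+1)
     = 12/(12*13) * (13^2/3 + 27.5^2/4 + 37.5^2/5) - 3*13
     = 0.076923 * 526.646 - 39
     = 1.511218.
Step 4: Ties present; correction factor C = 1 - 18/(12^3 - 12) = 0.989510. Corrected H = 1.511218 / 0.989510 = 1.527238.
Step 5: Under H0, H ~ chi^2(2); p-value = 0.465977.
Step 6: alpha = 0.1. fail to reject H0.

H = 1.5272, df = 2, p = 0.465977, fail to reject H0.


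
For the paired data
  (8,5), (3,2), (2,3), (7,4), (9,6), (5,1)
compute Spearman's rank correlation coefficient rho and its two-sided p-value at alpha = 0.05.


Step 1: Rank x and y separately (midranks; no ties here).
rank(x): 8->5, 3->2, 2->1, 7->4, 9->6, 5->3
rank(y): 5->5, 2->2, 3->3, 4->4, 6->6, 1->1
Step 2: d_i = R_x(i) - R_y(i); compute d_i^2.
  (5-5)^2=0, (2-2)^2=0, (1-3)^2=4, (4-4)^2=0, (6-6)^2=0, (3-1)^2=4
sum(d^2) = 8.
Step 3: rho = 1 - 6*8 / (6*(6^2 - 1)) = 1 - 48/210 = 0.771429.
Step 4: Under H0, t = rho * sqrt((n-2)/(1-rho^2)) = 2.4247 ~ t(4).
Step 5: Two-sided p-value from the t-distribution with 4 df = 0.072397.
Step 6: alpha = 0.05. fail to reject H0.

rho = 0.7714, p = 0.072397, fail to reject H0 at alpha = 0.05.


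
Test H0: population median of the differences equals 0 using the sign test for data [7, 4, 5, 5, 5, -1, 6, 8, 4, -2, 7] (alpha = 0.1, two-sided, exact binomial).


Step 1: Discard zero differences. Original n = 11; n_eff = number of nonzero differences = 11.
Nonzero differences (with sign): +7, +4, +5, +5, +5, -1, +6, +8, +4, -2, +7
Step 2: Count signs: positive = 9, negative = 2.
Step 3: Under H0: P(positive) = 0.5, so the number of positives S ~ Bin(11, 0.5).
Step 4: Two-sided exact p-value = sum of Bin(11,0.5) probabilities at or below the observed probability = 0.065430.
Step 5: alpha = 0.1. reject H0.

n_eff = 11, pos = 9, neg = 2, p = 0.065430, reject H0.


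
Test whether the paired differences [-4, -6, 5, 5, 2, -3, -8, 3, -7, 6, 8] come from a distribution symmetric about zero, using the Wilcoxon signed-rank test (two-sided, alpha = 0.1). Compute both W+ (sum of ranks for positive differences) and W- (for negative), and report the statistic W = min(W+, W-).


Step 1: Drop any zero differences (none here) and take |d_i|.
|d| = [4, 6, 5, 5, 2, 3, 8, 3, 7, 6, 8]
Step 2: Midrank |d_i| (ties get averaged ranks).
ranks: |4|->4, |6|->7.5, |5|->5.5, |5|->5.5, |2|->1, |3|->2.5, |8|->10.5, |3|->2.5, |7|->9, |6|->7.5, |8|->10.5
Step 3: Attach original signs; sum ranks with positive sign and with negative sign.
W+ = 5.5 + 5.5 + 1 + 2.5 + 7.5 + 10.5 = 32.5
W- = 4 + 7.5 + 2.5 + 10.5 + 9 = 33.5
(Check: W+ + W- = 66 should equal n(n+1)/2 = 66.)
Step 4: Test statistic W = min(W+, W-) = 32.5.
Step 5: Ties in |d|, so use the tie-corrected normal approximation.
        E[W] = n(n+1)/4 = 11*12/4 = 33.
        Tie groups: |d|=3 (t=2), |d|=5 (t=2), |d|=6 (t=2), |d|=8 (t=2); sum(t^3 - t) = 24.
        Var[W] = n(n+1)(2n+1)/24 - sum(t^3-t)/48 = 3036/24 - 24/48 = 126.
        z = (W - E[W]) / sqrt(Var[W]) = (32.5 - 33) / 11.2250 = -0.0445.
        Two-sided p = 2*Phi(z) = 0.964471.
Step 6: alpha = 0.1. fail to reject H0.

W+ = 32.5, W- = 33.5, W = min = 32.5, p = 0.964471, fail to reject H0.


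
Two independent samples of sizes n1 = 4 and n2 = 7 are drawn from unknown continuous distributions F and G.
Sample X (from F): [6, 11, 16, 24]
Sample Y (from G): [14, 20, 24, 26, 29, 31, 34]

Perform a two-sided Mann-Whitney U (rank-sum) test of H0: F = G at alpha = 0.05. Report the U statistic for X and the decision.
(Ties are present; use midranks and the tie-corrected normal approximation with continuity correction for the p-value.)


Step 1: Combine and sort all 11 observations; assign midranks.
sorted (value, group): (6,X), (11,X), (14,Y), (16,X), (20,Y), (24,X), (24,Y), (26,Y), (29,Y), (31,Y), (34,Y)
ranks: 6->1, 11->2, 14->3, 16->4, 20->5, 24->6.5, 24->6.5, 26->8, 29->9, 31->10, 34->11
Step 2: Rank sum for X: R1 = 1 + 2 + 4 + 6.5 = 13.5.
Step 3: U_X = R1 - n1(n1+1)/2 = 13.5 - 4*5/2 = 13.5 - 10 = 3.5.
       U_Y = n1*n2 - U_X = 28 - 3.5 = 24.5.
Step 4: Ties are present, so use the tie-corrected normal approximation (with continuity correction) for the p-value.
Step 5: p-value = 0.058207; compare to alpha = 0.05. fail to reject H0.

U_X = 3.5, p = 0.058207, fail to reject H0 at alpha = 0.05.


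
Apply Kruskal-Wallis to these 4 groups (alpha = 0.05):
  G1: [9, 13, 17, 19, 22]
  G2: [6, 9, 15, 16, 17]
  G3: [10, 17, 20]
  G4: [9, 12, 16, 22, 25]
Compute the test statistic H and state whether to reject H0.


Step 1: Combine all N = 18 observations and assign midranks.
sorted (value, group, rank): (6,G2,1), (9,G1,3), (9,G2,3), (9,G4,3), (10,G3,5), (12,G4,6), (13,G1,7), (15,G2,8), (16,G2,9.5), (16,G4,9.5), (17,G1,12), (17,G2,12), (17,G3,12), (19,G1,14), (20,G3,15), (22,G1,16.5), (22,G4,16.5), (25,G4,18)
Step 2: Sum ranks within each group.
R_1 = 52.5 (n_1 = 5)
R_2 = 33.5 (n_2 = 5)
R_3 = 32 (n_3 = 3)
R_4 = 53 (n_4 = 5)
Step 3: H = 12/(N(N+1)) * sum(R_i^2/n_i) - 3(N+1)
     = 12/(18*19) * (52.5^2/5 + 33.5^2/5 + 32^2/3 + 53^2/5) - 3*19
     = 0.035088 * 1678.83 - 57
     = 1.906433.
Step 4: Ties present; correction factor C = 1 - 60/(18^3 - 18) = 0.989680. Corrected H = 1.906433 / 0.989680 = 1.926312.
Step 5: Under H0, H ~ chi^2(3); p-value = 0.587841.
Step 6: alpha = 0.05. fail to reject H0.

H = 1.9263, df = 3, p = 0.587841, fail to reject H0.


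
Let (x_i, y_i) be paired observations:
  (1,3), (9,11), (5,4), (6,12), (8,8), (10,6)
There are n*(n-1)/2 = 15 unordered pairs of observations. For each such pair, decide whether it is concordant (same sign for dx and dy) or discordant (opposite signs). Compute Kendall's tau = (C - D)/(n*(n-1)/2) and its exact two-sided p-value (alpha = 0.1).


Step 1: Enumerate the 15 unordered pairs (i,j) with i<j and classify each by sign(x_j-x_i) * sign(y_j-y_i).
  (1,2):dx=+8,dy=+8->C; (1,3):dx=+4,dy=+1->C; (1,4):dx=+5,dy=+9->C; (1,5):dx=+7,dy=+5->C
  (1,6):dx=+9,dy=+3->C; (2,3):dx=-4,dy=-7->C; (2,4):dx=-3,dy=+1->D; (2,5):dx=-1,dy=-3->C
  (2,6):dx=+1,dy=-5->D; (3,4):dx=+1,dy=+8->C; (3,5):dx=+3,dy=+4->C; (3,6):dx=+5,dy=+2->C
  (4,5):dx=+2,dy=-4->D; (4,6):dx=+4,dy=-6->D; (5,6):dx=+2,dy=-2->D
Step 2: C = 10, D = 5, total pairs = 15.
Step 3: tau = (C - D)/(n(n-1)/2) = (10 - 5)/15 = 0.333333.
Step 4: Exact two-sided p-value (enumerate n! = 720 permutations of y under H0): p = 0.469444.
Step 5: alpha = 0.1. fail to reject H0.

tau_b = 0.3333 (C=10, D=5), p = 0.469444, fail to reject H0.


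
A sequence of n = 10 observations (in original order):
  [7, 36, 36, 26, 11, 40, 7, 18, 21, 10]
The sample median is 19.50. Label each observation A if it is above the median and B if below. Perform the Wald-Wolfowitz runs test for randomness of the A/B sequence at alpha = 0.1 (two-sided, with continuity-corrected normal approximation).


Step 1: Compute median = 19.50; label A = above, B = below.
Labels in order: BAAABABBAB  (n_A = 5, n_B = 5)
Step 2: Count runs R = 7.
Step 3: Under H0 (random ordering), E[R] = 2*n_A*n_B/(n_A+n_B) + 1 = 2*5*5/10 + 1 = 6.0000.
        Var[R] = 2*n_A*n_B*(2*n_A*n_B - n_A - n_B) / ((n_A+n_B)^2 * (n_A+n_B-1)) = 2000/900 = 2.2222.
        SD[R] = 1.4907.
Step 4: Continuity-corrected z = (R - 0.5 - E[R]) / SD[R] = (7 - 0.5 - 6.0000) / 1.4907 = 0.3354.
Step 5: Two-sided p-value via normal approximation = 2*(1 - Phi(|z|)) = 0.737316.
Step 6: alpha = 0.1. fail to reject H0.

R = 7, z = 0.3354, p = 0.737316, fail to reject H0.


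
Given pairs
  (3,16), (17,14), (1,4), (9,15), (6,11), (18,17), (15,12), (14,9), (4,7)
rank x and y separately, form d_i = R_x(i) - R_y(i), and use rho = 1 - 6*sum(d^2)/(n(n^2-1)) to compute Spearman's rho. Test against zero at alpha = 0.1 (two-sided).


Step 1: Rank x and y separately (midranks; no ties here).
rank(x): 3->2, 17->8, 1->1, 9->5, 6->4, 18->9, 15->7, 14->6, 4->3
rank(y): 16->8, 14->6, 4->1, 15->7, 11->4, 17->9, 12->5, 9->3, 7->2
Step 2: d_i = R_x(i) - R_y(i); compute d_i^2.
  (2-8)^2=36, (8-6)^2=4, (1-1)^2=0, (5-7)^2=4, (4-4)^2=0, (9-9)^2=0, (7-5)^2=4, (6-3)^2=9, (3-2)^2=1
sum(d^2) = 58.
Step 3: rho = 1 - 6*58 / (9*(9^2 - 1)) = 1 - 348/720 = 0.516667.
Step 4: Under H0, t = rho * sqrt((n-2)/(1-rho^2)) = 1.5966 ~ t(7).
Step 5: Two-sided p-value from the t-distribution with 7 df = 0.154390.
Step 6: alpha = 0.1. fail to reject H0.

rho = 0.5167, p = 0.154390, fail to reject H0 at alpha = 0.1.


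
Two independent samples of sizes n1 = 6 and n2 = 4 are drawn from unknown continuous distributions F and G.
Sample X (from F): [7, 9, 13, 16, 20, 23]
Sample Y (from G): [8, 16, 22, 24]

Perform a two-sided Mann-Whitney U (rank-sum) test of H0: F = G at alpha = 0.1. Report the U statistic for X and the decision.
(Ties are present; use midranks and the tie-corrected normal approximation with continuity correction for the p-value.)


Step 1: Combine and sort all 10 observations; assign midranks.
sorted (value, group): (7,X), (8,Y), (9,X), (13,X), (16,X), (16,Y), (20,X), (22,Y), (23,X), (24,Y)
ranks: 7->1, 8->2, 9->3, 13->4, 16->5.5, 16->5.5, 20->7, 22->8, 23->9, 24->10
Step 2: Rank sum for X: R1 = 1 + 3 + 4 + 5.5 + 7 + 9 = 29.5.
Step 3: U_X = R1 - n1(n1+1)/2 = 29.5 - 6*7/2 = 29.5 - 21 = 8.5.
       U_Y = n1*n2 - U_X = 24 - 8.5 = 15.5.
Step 4: Ties are present, so use the tie-corrected normal approximation (with continuity correction) for the p-value.
Step 5: p-value = 0.521166; compare to alpha = 0.1. fail to reject H0.

U_X = 8.5, p = 0.521166, fail to reject H0 at alpha = 0.1.


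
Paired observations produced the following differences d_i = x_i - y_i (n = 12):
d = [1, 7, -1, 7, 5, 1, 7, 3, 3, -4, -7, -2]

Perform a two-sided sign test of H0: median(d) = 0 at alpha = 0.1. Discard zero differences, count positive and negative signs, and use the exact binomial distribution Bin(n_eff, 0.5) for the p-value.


Step 1: Discard zero differences. Original n = 12; n_eff = number of nonzero differences = 12.
Nonzero differences (with sign): +1, +7, -1, +7, +5, +1, +7, +3, +3, -4, -7, -2
Step 2: Count signs: positive = 8, negative = 4.
Step 3: Under H0: P(positive) = 0.5, so the number of positives S ~ Bin(12, 0.5).
Step 4: Two-sided exact p-value = sum of Bin(12,0.5) probabilities at or below the observed probability = 0.387695.
Step 5: alpha = 0.1. fail to reject H0.

n_eff = 12, pos = 8, neg = 4, p = 0.387695, fail to reject H0.


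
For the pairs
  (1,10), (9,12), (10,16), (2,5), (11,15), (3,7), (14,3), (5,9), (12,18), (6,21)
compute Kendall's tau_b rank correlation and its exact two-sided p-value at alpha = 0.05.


Step 1: Enumerate the 45 unordered pairs (i,j) with i<j and classify each by sign(x_j-x_i) * sign(y_j-y_i).
  (1,2):dx=+8,dy=+2->C; (1,3):dx=+9,dy=+6->C; (1,4):dx=+1,dy=-5->D; (1,5):dx=+10,dy=+5->C
  (1,6):dx=+2,dy=-3->D; (1,7):dx=+13,dy=-7->D; (1,8):dx=+4,dy=-1->D; (1,9):dx=+11,dy=+8->C
  (1,10):dx=+5,dy=+11->C; (2,3):dx=+1,dy=+4->C; (2,4):dx=-7,dy=-7->C; (2,5):dx=+2,dy=+3->C
  (2,6):dx=-6,dy=-5->C; (2,7):dx=+5,dy=-9->D; (2,8):dx=-4,dy=-3->C; (2,9):dx=+3,dy=+6->C
  (2,10):dx=-3,dy=+9->D; (3,4):dx=-8,dy=-11->C; (3,5):dx=+1,dy=-1->D; (3,6):dx=-7,dy=-9->C
  (3,7):dx=+4,dy=-13->D; (3,8):dx=-5,dy=-7->C; (3,9):dx=+2,dy=+2->C; (3,10):dx=-4,dy=+5->D
  (4,5):dx=+9,dy=+10->C; (4,6):dx=+1,dy=+2->C; (4,7):dx=+12,dy=-2->D; (4,8):dx=+3,dy=+4->C
  (4,9):dx=+10,dy=+13->C; (4,10):dx=+4,dy=+16->C; (5,6):dx=-8,dy=-8->C; (5,7):dx=+3,dy=-12->D
  (5,8):dx=-6,dy=-6->C; (5,9):dx=+1,dy=+3->C; (5,10):dx=-5,dy=+6->D; (6,7):dx=+11,dy=-4->D
  (6,8):dx=+2,dy=+2->C; (6,9):dx=+9,dy=+11->C; (6,10):dx=+3,dy=+14->C; (7,8):dx=-9,dy=+6->D
  (7,9):dx=-2,dy=+15->D; (7,10):dx=-8,dy=+18->D; (8,9):dx=+7,dy=+9->C; (8,10):dx=+1,dy=+12->C
  (9,10):dx=-6,dy=+3->D
Step 2: C = 28, D = 17, total pairs = 45.
Step 3: tau = (C - D)/(n(n-1)/2) = (28 - 17)/45 = 0.244444.
Step 4: Exact two-sided p-value (enumerate n! = 3628800 permutations of y under H0): p = 0.380720.
Step 5: alpha = 0.05. fail to reject H0.

tau_b = 0.2444 (C=28, D=17), p = 0.380720, fail to reject H0.


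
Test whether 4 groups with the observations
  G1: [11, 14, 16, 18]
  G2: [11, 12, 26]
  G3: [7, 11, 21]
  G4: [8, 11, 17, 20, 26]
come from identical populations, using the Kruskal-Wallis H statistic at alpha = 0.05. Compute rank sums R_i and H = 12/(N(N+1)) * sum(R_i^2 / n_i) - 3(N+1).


Step 1: Combine all N = 15 observations and assign midranks.
sorted (value, group, rank): (7,G3,1), (8,G4,2), (11,G1,4.5), (11,G2,4.5), (11,G3,4.5), (11,G4,4.5), (12,G2,7), (14,G1,8), (16,G1,9), (17,G4,10), (18,G1,11), (20,G4,12), (21,G3,13), (26,G2,14.5), (26,G4,14.5)
Step 2: Sum ranks within each group.
R_1 = 32.5 (n_1 = 4)
R_2 = 26 (n_2 = 3)
R_3 = 18.5 (n_3 = 3)
R_4 = 43 (n_4 = 5)
Step 3: H = 12/(N(N+1)) * sum(R_i^2/n_i) - 3(N+1)
     = 12/(15*16) * (32.5^2/4 + 26^2/3 + 18.5^2/3 + 43^2/5) - 3*16
     = 0.050000 * 973.279 - 48
     = 0.663958.
Step 4: Ties present; correction factor C = 1 - 66/(15^3 - 15) = 0.980357. Corrected H = 0.663958 / 0.980357 = 0.677262.
Step 5: Under H0, H ~ chi^2(3); p-value = 0.878539.
Step 6: alpha = 0.05. fail to reject H0.

H = 0.6773, df = 3, p = 0.878539, fail to reject H0.


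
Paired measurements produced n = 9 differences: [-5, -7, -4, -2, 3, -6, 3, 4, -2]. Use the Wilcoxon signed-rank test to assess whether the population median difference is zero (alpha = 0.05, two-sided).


Step 1: Drop any zero differences (none here) and take |d_i|.
|d| = [5, 7, 4, 2, 3, 6, 3, 4, 2]
Step 2: Midrank |d_i| (ties get averaged ranks).
ranks: |5|->7, |7|->9, |4|->5.5, |2|->1.5, |3|->3.5, |6|->8, |3|->3.5, |4|->5.5, |2|->1.5
Step 3: Attach original signs; sum ranks with positive sign and with negative sign.
W+ = 3.5 + 3.5 + 5.5 = 12.5
W- = 7 + 9 + 5.5 + 1.5 + 8 + 1.5 = 32.5
(Check: W+ + W- = 45 should equal n(n+1)/2 = 45.)
Step 4: Test statistic W = min(W+, W-) = 12.5.
Step 5: Ties in |d|, so use the tie-corrected normal approximation.
        E[W] = n(n+1)/4 = 9*10/4 = 22.5.
        Tie groups: |d|=2 (t=2), |d|=3 (t=2), |d|=4 (t=2); sum(t^3 - t) = 18.
        Var[W] = n(n+1)(2n+1)/24 - sum(t^3-t)/48 = 1710/24 - 18/48 = 70.875.
        z = (W - E[W]) / sqrt(Var[W]) = (12.5 - 22.5) / 8.4187 = -1.1878.
        Two-sided p = 2*Phi(z) = 0.234901.
Step 6: alpha = 0.05. fail to reject H0.

W+ = 12.5, W- = 32.5, W = min = 12.5, p = 0.234901, fail to reject H0.


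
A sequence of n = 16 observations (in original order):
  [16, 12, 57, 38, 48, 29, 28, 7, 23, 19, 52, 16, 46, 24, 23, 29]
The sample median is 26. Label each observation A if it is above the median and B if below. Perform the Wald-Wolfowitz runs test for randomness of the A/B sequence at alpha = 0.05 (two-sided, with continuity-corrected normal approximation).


Step 1: Compute median = 26; label A = above, B = below.
Labels in order: BBAAAAABBBABABBA  (n_A = 8, n_B = 8)
Step 2: Count runs R = 8.
Step 3: Under H0 (random ordering), E[R] = 2*n_A*n_B/(n_A+n_B) + 1 = 2*8*8/16 + 1 = 9.0000.
        Var[R] = 2*n_A*n_B*(2*n_A*n_B - n_A - n_B) / ((n_A+n_B)^2 * (n_A+n_B-1)) = 14336/3840 = 3.7333.
        SD[R] = 1.9322.
Step 4: Continuity-corrected z = (R + 0.5 - E[R]) / SD[R] = (8 + 0.5 - 9.0000) / 1.9322 = -0.2588.
Step 5: Two-sided p-value via normal approximation = 2*(1 - Phi(|z|)) = 0.795809.
Step 6: alpha = 0.05. fail to reject H0.

R = 8, z = -0.2588, p = 0.795809, fail to reject H0.


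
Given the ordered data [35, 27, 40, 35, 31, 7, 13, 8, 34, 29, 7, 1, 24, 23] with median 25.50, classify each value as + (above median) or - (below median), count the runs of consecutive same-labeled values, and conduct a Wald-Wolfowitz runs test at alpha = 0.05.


Step 1: Compute median = 25.50; label A = above, B = below.
Labels in order: AAAAABBBAABBBB  (n_A = 7, n_B = 7)
Step 2: Count runs R = 4.
Step 3: Under H0 (random ordering), E[R] = 2*n_A*n_B/(n_A+n_B) + 1 = 2*7*7/14 + 1 = 8.0000.
        Var[R] = 2*n_A*n_B*(2*n_A*n_B - n_A - n_B) / ((n_A+n_B)^2 * (n_A+n_B-1)) = 8232/2548 = 3.2308.
        SD[R] = 1.7974.
Step 4: Continuity-corrected z = (R + 0.5 - E[R]) / SD[R] = (4 + 0.5 - 8.0000) / 1.7974 = -1.9472.
Step 5: Two-sided p-value via normal approximation = 2*(1 - Phi(|z|)) = 0.051508.
Step 6: alpha = 0.05. fail to reject H0.

R = 4, z = -1.9472, p = 0.051508, fail to reject H0.


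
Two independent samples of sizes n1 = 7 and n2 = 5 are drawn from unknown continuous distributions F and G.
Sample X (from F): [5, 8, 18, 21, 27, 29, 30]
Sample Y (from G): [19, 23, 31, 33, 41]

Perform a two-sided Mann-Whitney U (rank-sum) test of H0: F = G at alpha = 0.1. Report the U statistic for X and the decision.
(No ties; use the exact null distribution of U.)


Step 1: Combine and sort all 12 observations; assign midranks.
sorted (value, group): (5,X), (8,X), (18,X), (19,Y), (21,X), (23,Y), (27,X), (29,X), (30,X), (31,Y), (33,Y), (41,Y)
ranks: 5->1, 8->2, 18->3, 19->4, 21->5, 23->6, 27->7, 29->8, 30->9, 31->10, 33->11, 41->12
Step 2: Rank sum for X: R1 = 1 + 2 + 3 + 5 + 7 + 8 + 9 = 35.
Step 3: U_X = R1 - n1(n1+1)/2 = 35 - 7*8/2 = 35 - 28 = 7.
       U_Y = n1*n2 - U_X = 35 - 7 = 28.
Step 4: No ties, so the exact null distribution of U (based on enumerating the C(12,7) = 792 equally likely rank assignments) gives the two-sided p-value.
Step 5: p-value = 0.106061; compare to alpha = 0.1. fail to reject H0.

U_X = 7, p = 0.106061, fail to reject H0 at alpha = 0.1.


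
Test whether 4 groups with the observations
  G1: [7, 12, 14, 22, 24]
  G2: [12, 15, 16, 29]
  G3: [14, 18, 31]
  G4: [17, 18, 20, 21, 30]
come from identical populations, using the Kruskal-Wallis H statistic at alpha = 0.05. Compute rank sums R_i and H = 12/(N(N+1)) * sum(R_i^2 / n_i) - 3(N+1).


Step 1: Combine all N = 17 observations and assign midranks.
sorted (value, group, rank): (7,G1,1), (12,G1,2.5), (12,G2,2.5), (14,G1,4.5), (14,G3,4.5), (15,G2,6), (16,G2,7), (17,G4,8), (18,G3,9.5), (18,G4,9.5), (20,G4,11), (21,G4,12), (22,G1,13), (24,G1,14), (29,G2,15), (30,G4,16), (31,G3,17)
Step 2: Sum ranks within each group.
R_1 = 35 (n_1 = 5)
R_2 = 30.5 (n_2 = 4)
R_3 = 31 (n_3 = 3)
R_4 = 56.5 (n_4 = 5)
Step 3: H = 12/(N(N+1)) * sum(R_i^2/n_i) - 3(N+1)
     = 12/(17*18) * (35^2/5 + 30.5^2/4 + 31^2/3 + 56.5^2/5) - 3*18
     = 0.039216 * 1436.35 - 54
     = 2.327288.
Step 4: Ties present; correction factor C = 1 - 18/(17^3 - 17) = 0.996324. Corrected H = 2.327288 / 0.996324 = 2.335875.
Step 5: Under H0, H ~ chi^2(3); p-value = 0.505683.
Step 6: alpha = 0.05. fail to reject H0.

H = 2.3359, df = 3, p = 0.505683, fail to reject H0.


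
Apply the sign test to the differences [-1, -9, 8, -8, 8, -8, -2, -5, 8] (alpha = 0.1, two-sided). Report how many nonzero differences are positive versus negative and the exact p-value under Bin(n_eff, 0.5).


Step 1: Discard zero differences. Original n = 9; n_eff = number of nonzero differences = 9.
Nonzero differences (with sign): -1, -9, +8, -8, +8, -8, -2, -5, +8
Step 2: Count signs: positive = 3, negative = 6.
Step 3: Under H0: P(positive) = 0.5, so the number of positives S ~ Bin(9, 0.5).
Step 4: Two-sided exact p-value = sum of Bin(9,0.5) probabilities at or below the observed probability = 0.507812.
Step 5: alpha = 0.1. fail to reject H0.

n_eff = 9, pos = 3, neg = 6, p = 0.507812, fail to reject H0.


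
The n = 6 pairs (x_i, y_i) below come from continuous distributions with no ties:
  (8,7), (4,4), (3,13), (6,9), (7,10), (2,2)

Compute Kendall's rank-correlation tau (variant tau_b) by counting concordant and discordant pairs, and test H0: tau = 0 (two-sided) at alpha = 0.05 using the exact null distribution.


Step 1: Enumerate the 15 unordered pairs (i,j) with i<j and classify each by sign(x_j-x_i) * sign(y_j-y_i).
  (1,2):dx=-4,dy=-3->C; (1,3):dx=-5,dy=+6->D; (1,4):dx=-2,dy=+2->D; (1,5):dx=-1,dy=+3->D
  (1,6):dx=-6,dy=-5->C; (2,3):dx=-1,dy=+9->D; (2,4):dx=+2,dy=+5->C; (2,5):dx=+3,dy=+6->C
  (2,6):dx=-2,dy=-2->C; (3,4):dx=+3,dy=-4->D; (3,5):dx=+4,dy=-3->D; (3,6):dx=-1,dy=-11->C
  (4,5):dx=+1,dy=+1->C; (4,6):dx=-4,dy=-7->C; (5,6):dx=-5,dy=-8->C
Step 2: C = 9, D = 6, total pairs = 15.
Step 3: tau = (C - D)/(n(n-1)/2) = (9 - 6)/15 = 0.200000.
Step 4: Exact two-sided p-value (enumerate n! = 720 permutations of y under H0): p = 0.719444.
Step 5: alpha = 0.05. fail to reject H0.

tau_b = 0.2000 (C=9, D=6), p = 0.719444, fail to reject H0.
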